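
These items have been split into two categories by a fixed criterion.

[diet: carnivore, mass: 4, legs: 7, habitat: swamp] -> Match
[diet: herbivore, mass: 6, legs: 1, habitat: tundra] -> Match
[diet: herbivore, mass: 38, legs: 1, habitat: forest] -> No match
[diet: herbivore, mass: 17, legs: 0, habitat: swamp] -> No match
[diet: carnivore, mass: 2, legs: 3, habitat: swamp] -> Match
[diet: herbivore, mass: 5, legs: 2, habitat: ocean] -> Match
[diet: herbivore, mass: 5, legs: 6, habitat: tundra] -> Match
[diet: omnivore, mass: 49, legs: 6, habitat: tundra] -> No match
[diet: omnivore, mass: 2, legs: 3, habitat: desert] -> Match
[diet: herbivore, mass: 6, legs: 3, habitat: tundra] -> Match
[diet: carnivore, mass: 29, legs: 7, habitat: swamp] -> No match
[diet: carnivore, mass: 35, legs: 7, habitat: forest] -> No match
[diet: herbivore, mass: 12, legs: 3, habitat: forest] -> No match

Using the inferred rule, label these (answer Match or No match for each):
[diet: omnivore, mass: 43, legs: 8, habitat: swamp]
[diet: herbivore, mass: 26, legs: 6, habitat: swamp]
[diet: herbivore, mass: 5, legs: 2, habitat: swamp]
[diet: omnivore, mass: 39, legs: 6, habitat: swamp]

The simplest hypothesis consistent with all the labels is: mass ≤ 6.
[diet: omnivore, mass: 43, legs: 8, habitat: swamp] → mass = 43 → No match. [diet: herbivore, mass: 26, legs: 6, habitat: swamp] → mass = 26 → No match. [diet: herbivore, mass: 5, legs: 2, habitat: swamp] → mass = 5 → Match. [diet: omnivore, mass: 39, legs: 6, habitat: swamp] → mass = 39 → No match.

No match, No match, Match, No match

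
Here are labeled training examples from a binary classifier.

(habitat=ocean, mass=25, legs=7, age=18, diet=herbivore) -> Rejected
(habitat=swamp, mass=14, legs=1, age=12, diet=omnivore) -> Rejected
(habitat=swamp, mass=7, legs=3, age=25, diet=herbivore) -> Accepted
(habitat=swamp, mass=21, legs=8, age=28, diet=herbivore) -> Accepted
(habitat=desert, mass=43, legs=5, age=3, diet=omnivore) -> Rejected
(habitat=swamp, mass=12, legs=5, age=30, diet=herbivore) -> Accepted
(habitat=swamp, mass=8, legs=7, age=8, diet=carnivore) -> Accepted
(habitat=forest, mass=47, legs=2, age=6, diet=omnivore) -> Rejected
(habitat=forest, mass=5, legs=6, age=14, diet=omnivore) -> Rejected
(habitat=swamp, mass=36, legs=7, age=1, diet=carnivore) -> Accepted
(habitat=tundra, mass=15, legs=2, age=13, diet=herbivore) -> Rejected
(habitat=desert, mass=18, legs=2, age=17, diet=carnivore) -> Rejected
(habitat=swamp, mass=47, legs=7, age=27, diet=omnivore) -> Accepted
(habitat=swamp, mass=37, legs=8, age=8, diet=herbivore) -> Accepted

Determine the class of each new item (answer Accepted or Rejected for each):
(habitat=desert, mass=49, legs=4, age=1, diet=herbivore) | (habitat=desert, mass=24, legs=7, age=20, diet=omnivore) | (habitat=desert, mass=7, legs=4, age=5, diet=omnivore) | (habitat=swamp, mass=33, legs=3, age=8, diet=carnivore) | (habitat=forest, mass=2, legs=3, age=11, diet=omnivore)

The classifier is using: habitat is swamp AND legs ≥ 2.

Rejected, Rejected, Rejected, Accepted, Rejected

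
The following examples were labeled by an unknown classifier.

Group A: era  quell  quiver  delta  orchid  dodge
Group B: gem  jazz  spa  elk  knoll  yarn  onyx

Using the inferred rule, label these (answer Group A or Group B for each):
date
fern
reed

Group A, Group B, Group A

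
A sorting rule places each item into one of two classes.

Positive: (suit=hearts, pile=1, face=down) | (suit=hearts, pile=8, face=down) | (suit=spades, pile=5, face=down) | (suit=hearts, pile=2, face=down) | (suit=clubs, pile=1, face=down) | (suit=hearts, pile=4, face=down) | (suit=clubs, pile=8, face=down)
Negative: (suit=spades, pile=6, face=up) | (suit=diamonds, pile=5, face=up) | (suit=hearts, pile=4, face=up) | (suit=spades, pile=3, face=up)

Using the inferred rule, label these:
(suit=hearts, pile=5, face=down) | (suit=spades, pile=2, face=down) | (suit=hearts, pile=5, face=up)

Positive, Positive, Negative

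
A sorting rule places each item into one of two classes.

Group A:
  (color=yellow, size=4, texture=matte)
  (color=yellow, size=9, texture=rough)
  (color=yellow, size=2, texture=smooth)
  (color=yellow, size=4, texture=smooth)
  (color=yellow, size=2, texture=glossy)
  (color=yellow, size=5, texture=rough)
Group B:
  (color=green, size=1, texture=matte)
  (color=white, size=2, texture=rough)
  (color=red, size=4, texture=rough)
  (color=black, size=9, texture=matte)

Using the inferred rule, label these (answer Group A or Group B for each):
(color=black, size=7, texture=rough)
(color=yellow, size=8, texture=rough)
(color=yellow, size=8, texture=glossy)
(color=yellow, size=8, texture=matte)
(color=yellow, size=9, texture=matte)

Group B, Group A, Group A, Group A, Group A

Every 'Group A' example satisfies: color is yellow. None of the 'Group B' examples do.
(color=black, size=7, texture=rough) → color is black → Group B.
(color=yellow, size=8, texture=rough) → color is yellow → Group A.
(color=yellow, size=8, texture=glossy) → color is yellow → Group A.
(color=yellow, size=8, texture=matte) → color is yellow → Group A.
(color=yellow, size=9, texture=matte) → color is yellow → Group A.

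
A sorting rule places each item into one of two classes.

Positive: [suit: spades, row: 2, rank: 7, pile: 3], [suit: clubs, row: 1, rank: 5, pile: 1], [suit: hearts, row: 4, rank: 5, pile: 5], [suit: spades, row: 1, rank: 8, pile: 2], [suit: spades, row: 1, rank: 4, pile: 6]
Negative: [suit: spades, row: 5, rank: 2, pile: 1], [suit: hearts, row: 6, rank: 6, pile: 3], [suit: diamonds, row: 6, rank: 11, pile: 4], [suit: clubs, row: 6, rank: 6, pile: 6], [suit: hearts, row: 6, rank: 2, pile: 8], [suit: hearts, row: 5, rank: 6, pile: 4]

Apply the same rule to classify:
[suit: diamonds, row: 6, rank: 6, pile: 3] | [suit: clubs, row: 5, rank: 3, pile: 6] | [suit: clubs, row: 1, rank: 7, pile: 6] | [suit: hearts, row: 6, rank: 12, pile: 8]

Negative, Negative, Positive, Negative

All 'Positive' examples share one property — row ≤ 4 — and every 'Negative' example lacks it.
[suit: diamonds, row: 6, rank: 6, pile: 3]: Negative (row = 6). [suit: clubs, row: 5, rank: 3, pile: 6]: Negative (row = 5). [suit: clubs, row: 1, rank: 7, pile: 6]: Positive (row = 1). [suit: hearts, row: 6, rank: 12, pile: 8]: Negative (row = 6).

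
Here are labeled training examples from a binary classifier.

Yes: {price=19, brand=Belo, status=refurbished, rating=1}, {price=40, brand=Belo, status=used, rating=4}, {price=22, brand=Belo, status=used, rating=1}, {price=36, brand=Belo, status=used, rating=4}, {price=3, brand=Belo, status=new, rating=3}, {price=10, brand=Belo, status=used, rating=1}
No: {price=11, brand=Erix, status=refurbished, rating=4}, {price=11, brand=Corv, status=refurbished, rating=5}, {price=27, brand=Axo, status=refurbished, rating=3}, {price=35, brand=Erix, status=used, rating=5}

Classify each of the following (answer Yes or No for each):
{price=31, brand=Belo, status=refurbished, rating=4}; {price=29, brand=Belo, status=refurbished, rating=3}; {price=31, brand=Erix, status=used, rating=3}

The simplest hypothesis consistent with all the labels is: brand is Belo.
{price=31, brand=Belo, status=refurbished, rating=4}: brand is Belo — passes, so Yes.
{price=29, brand=Belo, status=refurbished, rating=3}: brand is Belo — passes, so Yes.
{price=31, brand=Erix, status=used, rating=3}: brand is Erix — fails this test, so No.

Yes, Yes, No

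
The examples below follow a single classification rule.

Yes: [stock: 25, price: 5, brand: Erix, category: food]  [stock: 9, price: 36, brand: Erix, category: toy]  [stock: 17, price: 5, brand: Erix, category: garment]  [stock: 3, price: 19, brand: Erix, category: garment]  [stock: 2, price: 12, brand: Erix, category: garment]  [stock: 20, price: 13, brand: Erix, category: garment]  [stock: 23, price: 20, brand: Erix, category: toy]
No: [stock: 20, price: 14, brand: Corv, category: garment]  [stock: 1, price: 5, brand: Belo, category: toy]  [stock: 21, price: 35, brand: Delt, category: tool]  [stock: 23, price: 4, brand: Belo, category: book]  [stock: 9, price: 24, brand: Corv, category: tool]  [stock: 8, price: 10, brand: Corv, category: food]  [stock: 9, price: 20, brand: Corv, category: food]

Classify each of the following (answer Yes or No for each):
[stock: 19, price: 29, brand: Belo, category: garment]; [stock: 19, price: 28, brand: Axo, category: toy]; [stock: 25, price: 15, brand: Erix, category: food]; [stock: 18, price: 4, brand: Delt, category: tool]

The classifier is using: brand is Erix.
[stock: 19, price: 29, brand: Belo, category: garment]: brand is Belo, doesn't match → No. [stock: 19, price: 28, brand: Axo, category: toy]: brand is Axo, doesn't match → No. [stock: 25, price: 15, brand: Erix, category: food]: brand is Erix, checks out → Yes. [stock: 18, price: 4, brand: Delt, category: tool]: brand is Delt, doesn't match → No.

No, No, Yes, No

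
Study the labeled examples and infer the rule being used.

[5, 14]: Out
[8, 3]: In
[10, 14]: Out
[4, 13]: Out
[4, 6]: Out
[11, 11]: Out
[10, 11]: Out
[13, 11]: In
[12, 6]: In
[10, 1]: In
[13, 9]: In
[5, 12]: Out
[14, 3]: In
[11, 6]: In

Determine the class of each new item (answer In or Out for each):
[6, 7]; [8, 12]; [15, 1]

Out, Out, In

The pattern is that an item is 'In' exactly when: first > second.
[6, 7]: Out (6 < 7).
[8, 12]: Out (8 < 12).
[15, 1]: In (15 > 1).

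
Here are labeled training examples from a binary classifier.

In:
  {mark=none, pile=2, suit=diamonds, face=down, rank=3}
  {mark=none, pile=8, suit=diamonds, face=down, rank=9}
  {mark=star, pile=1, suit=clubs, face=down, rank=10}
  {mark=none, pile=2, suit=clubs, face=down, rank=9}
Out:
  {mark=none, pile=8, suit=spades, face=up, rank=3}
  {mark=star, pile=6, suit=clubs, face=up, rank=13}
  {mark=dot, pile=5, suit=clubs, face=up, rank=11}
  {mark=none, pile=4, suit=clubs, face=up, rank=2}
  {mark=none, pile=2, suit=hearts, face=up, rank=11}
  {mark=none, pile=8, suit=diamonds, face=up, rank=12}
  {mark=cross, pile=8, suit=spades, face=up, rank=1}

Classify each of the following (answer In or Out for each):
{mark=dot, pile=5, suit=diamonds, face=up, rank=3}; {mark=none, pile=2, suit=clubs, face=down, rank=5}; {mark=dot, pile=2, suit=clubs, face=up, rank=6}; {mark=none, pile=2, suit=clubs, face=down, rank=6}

Out, In, Out, In

The distinguishing property — face is down — holds for all the 'In' cases and none of the 'Out' cases.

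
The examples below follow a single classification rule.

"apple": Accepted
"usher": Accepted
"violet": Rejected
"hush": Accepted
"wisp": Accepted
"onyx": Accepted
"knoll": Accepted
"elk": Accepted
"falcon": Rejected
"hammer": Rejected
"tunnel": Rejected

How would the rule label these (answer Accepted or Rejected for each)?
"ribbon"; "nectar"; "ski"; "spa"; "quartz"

Rejected, Rejected, Accepted, Accepted, Rejected

All 'Accepted' examples share one property — length ≤ 5 — and every 'Rejected' example lacks it.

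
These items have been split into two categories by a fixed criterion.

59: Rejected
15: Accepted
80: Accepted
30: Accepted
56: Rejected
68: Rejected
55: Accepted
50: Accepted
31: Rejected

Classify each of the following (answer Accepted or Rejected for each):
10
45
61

Accepted, Accepted, Rejected

All 'Accepted' examples share one property — multiple of 5 — and every 'Rejected' example lacks it.
10 — 10 = 5·2, hence Accepted. 45 — 45 = 5·9, hence Accepted. 61 — 61 = 5·12 + 1, hence Rejected.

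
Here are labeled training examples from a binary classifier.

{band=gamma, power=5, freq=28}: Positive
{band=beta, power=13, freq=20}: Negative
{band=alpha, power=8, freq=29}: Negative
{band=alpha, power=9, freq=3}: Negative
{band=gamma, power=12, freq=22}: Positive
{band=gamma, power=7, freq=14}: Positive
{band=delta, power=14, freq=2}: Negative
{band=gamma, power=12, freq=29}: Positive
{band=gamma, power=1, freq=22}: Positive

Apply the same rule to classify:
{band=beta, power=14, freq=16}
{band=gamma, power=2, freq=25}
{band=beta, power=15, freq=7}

A rule that fits every label: band is gamma — true of each 'Positive' example, false of each 'Negative' one.
{band=beta, power=14, freq=16} — band is beta, hence Negative. {band=gamma, power=2, freq=25} — band is gamma, hence Positive. {band=beta, power=15, freq=7} — band is beta, hence Negative.

Negative, Positive, Negative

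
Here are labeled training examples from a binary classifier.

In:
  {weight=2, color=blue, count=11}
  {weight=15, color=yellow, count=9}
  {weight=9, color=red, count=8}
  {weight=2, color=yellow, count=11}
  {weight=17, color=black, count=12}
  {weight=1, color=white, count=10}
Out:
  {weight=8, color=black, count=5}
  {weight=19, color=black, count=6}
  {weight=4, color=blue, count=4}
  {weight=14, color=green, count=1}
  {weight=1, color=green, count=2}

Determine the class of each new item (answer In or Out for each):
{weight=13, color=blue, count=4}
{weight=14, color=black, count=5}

Out, Out

The rule appears to be: count ≥ 8.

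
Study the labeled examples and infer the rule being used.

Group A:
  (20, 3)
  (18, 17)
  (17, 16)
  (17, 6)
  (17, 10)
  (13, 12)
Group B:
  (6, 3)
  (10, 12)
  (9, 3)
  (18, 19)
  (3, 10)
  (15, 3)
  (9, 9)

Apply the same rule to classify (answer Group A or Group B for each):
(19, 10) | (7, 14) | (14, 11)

'Group A' ⟺ first > second AND sum ≥ 22.
(19, 10) → 19 > 10, 19+10 = 29 → Group A. (7, 14) → 7 < 14, 7+14 = 21 → Group B. (14, 11) → 14 > 11, 14+11 = 25 → Group A.

Group A, Group B, Group A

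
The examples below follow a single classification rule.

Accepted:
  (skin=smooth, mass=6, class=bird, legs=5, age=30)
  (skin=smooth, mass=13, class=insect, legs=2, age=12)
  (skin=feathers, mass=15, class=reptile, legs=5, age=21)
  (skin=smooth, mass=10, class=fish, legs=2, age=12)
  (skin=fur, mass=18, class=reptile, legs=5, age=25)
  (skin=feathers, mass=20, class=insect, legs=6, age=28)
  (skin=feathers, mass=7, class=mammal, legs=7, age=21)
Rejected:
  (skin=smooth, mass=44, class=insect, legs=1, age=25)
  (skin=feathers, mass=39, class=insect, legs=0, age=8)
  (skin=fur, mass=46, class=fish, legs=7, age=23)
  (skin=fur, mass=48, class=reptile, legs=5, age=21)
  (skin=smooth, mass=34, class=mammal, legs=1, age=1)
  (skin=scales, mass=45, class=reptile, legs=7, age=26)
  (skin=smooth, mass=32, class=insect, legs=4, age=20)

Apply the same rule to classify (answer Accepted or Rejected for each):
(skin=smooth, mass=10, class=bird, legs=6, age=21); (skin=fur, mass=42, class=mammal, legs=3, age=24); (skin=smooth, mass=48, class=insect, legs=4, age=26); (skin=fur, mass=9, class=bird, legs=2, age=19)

Accepted, Rejected, Rejected, Accepted

The rule appears to be: mass ≤ 20.
(skin=smooth, mass=10, class=bird, legs=6, age=21): Accepted (mass = 10). (skin=fur, mass=42, class=mammal, legs=3, age=24): Rejected (mass = 42). (skin=smooth, mass=48, class=insect, legs=4, age=26): Rejected (mass = 48). (skin=fur, mass=9, class=bird, legs=2, age=19): Accepted (mass = 9).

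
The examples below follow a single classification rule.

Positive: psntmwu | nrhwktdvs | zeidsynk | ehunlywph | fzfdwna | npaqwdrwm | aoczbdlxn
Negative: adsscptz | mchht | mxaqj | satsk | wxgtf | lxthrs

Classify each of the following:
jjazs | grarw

Negative, Negative

Every 'Positive' example satisfies: contains 'n'. None of the 'Negative' examples do.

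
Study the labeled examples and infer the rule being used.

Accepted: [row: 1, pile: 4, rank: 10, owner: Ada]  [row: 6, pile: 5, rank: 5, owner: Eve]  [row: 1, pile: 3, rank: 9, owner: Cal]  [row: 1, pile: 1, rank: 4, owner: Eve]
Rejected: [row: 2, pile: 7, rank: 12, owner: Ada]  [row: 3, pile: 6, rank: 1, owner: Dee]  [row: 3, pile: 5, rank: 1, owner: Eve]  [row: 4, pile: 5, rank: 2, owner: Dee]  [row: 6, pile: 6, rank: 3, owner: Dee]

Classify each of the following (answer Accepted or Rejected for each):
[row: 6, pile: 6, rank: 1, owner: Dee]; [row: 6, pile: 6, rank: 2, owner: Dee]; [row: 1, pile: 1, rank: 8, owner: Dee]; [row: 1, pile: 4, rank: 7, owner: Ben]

'Accepted' ⟺ rank ≥ 3 AND pile ≤ 5.
[row: 6, pile: 6, rank: 1, owner: Dee] → rank = 1, pile = 6 → Rejected.
[row: 6, pile: 6, rank: 2, owner: Dee] → rank = 2, pile = 6 → Rejected.
[row: 1, pile: 1, rank: 8, owner: Dee] → rank = 8, pile = 1 → Accepted.
[row: 1, pile: 4, rank: 7, owner: Ben] → rank = 7, pile = 4 → Accepted.

Rejected, Rejected, Accepted, Accepted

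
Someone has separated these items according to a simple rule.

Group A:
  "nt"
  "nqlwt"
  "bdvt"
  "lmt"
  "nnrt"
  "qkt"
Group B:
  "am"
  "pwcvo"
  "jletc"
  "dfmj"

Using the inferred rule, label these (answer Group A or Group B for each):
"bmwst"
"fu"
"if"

The pattern is that an item is 'Group A' exactly when: ends with 't'.
Group A: "bmwst", since ends with 't'.
Group B: "fu", since ends with 'u'.
Group B: "if", since ends with 'f'.

Group A, Group B, Group B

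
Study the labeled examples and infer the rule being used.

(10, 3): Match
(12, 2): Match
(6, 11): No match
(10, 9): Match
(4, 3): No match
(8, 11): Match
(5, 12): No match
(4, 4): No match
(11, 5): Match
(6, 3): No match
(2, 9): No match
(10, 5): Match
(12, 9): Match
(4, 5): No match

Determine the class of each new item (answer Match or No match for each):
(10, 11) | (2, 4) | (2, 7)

Match, No match, No match

The distinguishing property — first ≥ 8 — holds for all the 'Match' cases and none of the 'No match' cases.
(10, 11) → first 10 → Match. (2, 4) → first 2 → No match. (2, 7) → first 2 → No match.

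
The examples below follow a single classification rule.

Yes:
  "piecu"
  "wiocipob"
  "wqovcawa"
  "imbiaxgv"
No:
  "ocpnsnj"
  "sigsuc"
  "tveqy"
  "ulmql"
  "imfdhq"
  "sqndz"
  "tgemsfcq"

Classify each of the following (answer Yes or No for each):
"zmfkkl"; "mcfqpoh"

No, No

The pattern is that an item is 'Yes' exactly when: has ≥ 3 vowels.
"zmfkkl": No (0 vowels). "mcfqpoh": No (1 vowel).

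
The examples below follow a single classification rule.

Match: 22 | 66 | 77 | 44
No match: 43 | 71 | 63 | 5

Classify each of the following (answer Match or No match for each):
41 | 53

The pattern is that an item is 'Match' exactly when: multiple of 11.
41: 41 = 11·3 + 8 — lacks this property, so No match. 53: 53 = 11·4 + 9 — lacks this property, so No match.

No match, No match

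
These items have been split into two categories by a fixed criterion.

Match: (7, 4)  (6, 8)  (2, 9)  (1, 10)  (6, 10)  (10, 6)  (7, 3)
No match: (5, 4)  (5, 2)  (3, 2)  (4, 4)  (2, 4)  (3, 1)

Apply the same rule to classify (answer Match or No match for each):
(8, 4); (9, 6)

Match, Match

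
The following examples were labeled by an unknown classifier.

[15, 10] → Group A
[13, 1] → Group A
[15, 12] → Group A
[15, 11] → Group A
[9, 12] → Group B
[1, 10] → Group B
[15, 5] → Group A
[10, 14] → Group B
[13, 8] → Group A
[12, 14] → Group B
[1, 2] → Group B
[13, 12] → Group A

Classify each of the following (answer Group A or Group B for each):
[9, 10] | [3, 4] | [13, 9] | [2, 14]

Rule: first > second. This holds for each 'Group A' example and fails for each 'Group B' one.
[9, 10]: 9 < 10 — fails the rule, so Group B.
[3, 4]: 3 < 4 — fails the rule, so Group B.
[13, 9]: 13 > 9 — qualifies, so Group A.
[2, 14]: 2 < 14 — fails the rule, so Group B.

Group B, Group B, Group A, Group B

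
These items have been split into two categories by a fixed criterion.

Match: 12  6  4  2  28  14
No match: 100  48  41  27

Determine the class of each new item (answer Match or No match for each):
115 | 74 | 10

No match, No match, Match

The rule appears to be: even AND at most 28.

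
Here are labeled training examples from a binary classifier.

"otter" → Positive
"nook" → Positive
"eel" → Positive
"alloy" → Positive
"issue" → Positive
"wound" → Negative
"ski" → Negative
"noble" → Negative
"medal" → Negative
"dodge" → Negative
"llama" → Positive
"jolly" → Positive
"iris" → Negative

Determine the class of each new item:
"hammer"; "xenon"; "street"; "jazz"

Positive, Negative, Positive, Positive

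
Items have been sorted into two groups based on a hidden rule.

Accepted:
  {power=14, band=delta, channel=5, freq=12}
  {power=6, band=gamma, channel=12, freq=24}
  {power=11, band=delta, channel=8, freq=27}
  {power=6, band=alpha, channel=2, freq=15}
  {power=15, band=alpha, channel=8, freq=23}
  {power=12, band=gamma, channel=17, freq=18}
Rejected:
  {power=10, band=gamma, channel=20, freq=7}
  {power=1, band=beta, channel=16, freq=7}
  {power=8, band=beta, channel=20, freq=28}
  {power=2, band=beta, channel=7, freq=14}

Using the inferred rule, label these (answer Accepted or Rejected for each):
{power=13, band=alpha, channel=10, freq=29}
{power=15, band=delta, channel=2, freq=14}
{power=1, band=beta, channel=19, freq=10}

The classifier is using: power ≥ 6 AND channel ≤ 17.
Accepted: {power=13, band=alpha, channel=10, freq=29}, since power = 13, channel = 10.
Accepted: {power=15, band=delta, channel=2, freq=14}, since power = 15, channel = 2.
Rejected: {power=1, band=beta, channel=19, freq=10}, since power = 1, channel = 19.

Accepted, Accepted, Rejected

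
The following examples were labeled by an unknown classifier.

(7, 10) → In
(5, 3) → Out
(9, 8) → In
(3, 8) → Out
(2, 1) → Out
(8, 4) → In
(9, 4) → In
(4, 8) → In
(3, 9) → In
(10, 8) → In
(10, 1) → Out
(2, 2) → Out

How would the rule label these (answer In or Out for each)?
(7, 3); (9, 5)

Out, In

The simplest hypothesis consistent with all the labels is: sum ≥ 12.
(7, 3): 7+3 = 10, lacks this property → Out. (9, 5): 9+5 = 14, meets the rule → In.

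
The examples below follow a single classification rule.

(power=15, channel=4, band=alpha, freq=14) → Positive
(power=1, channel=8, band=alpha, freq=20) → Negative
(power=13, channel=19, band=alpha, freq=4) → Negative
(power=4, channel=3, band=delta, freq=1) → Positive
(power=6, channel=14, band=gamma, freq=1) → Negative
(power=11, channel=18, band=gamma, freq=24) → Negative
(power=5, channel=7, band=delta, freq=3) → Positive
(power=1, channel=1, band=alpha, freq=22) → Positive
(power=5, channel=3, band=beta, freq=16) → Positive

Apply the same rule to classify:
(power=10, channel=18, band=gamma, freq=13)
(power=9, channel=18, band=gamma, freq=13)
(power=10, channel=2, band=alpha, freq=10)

Negative, Negative, Positive

'Positive' ⟺ channel ≤ 7.
(power=10, channel=18, band=gamma, freq=13) — channel = 18, hence Negative.
(power=9, channel=18, band=gamma, freq=13) — channel = 18, hence Negative.
(power=10, channel=2, band=alpha, freq=10) — channel = 2, hence Positive.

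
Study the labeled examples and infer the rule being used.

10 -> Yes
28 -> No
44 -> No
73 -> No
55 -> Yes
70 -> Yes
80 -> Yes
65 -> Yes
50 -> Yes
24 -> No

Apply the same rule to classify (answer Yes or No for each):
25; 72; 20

Every 'Yes' example satisfies: multiple of 5. None of the 'No' examples do.
Yes: 25, since 25 = 5·5.
No: 72, since 72 = 5·14 + 2.
Yes: 20, since 20 = 5·4.

Yes, No, Yes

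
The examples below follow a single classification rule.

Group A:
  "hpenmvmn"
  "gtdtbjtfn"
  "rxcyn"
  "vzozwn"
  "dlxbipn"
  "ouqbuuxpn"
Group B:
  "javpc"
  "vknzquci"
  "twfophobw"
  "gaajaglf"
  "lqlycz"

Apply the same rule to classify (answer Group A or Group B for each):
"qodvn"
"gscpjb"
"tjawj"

Group A, Group B, Group B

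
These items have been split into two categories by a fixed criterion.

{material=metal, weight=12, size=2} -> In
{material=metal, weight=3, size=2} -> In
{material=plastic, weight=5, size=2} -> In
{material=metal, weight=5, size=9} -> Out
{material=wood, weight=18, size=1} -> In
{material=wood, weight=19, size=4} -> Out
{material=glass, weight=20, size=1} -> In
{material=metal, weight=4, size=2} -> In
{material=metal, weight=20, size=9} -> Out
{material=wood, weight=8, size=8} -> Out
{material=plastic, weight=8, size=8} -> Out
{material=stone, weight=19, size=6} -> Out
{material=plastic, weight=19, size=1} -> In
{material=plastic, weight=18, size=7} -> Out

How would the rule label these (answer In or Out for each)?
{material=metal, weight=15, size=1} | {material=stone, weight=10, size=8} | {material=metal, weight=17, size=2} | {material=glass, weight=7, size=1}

Every 'In' example satisfies: size ≤ 2. None of the 'Out' examples do.
{material=metal, weight=15, size=1} → size = 1 → In. {material=stone, weight=10, size=8} → size = 8 → Out. {material=metal, weight=17, size=2} → size = 2 → In. {material=glass, weight=7, size=1} → size = 1 → In.

In, Out, In, In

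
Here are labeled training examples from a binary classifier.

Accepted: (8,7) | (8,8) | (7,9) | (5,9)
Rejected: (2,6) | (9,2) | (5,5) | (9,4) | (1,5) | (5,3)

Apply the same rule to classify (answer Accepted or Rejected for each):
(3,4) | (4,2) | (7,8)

Rejected, Rejected, Accepted

The rule appears to be: sum ≥ 14.
(3,4): Rejected (3+4 = 7). (4,2): Rejected (4+2 = 6). (7,8): Accepted (7+8 = 15).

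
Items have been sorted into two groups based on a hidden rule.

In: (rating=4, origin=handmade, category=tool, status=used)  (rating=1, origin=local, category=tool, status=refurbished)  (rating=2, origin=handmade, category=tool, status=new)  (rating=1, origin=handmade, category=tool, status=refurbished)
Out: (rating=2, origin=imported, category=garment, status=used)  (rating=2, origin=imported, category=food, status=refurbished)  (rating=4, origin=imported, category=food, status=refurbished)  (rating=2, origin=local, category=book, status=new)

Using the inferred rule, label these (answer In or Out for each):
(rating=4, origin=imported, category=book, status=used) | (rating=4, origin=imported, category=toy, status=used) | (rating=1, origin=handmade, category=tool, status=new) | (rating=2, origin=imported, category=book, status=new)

Looking at the examples, the only property every 'In' case has and every 'Out' case lacks is: category is tool.
(rating=4, origin=imported, category=book, status=used): category is book — does not satisfy this, so Out.
(rating=4, origin=imported, category=toy, status=used): category is toy — does not satisfy this, so Out.
(rating=1, origin=handmade, category=tool, status=new): category is tool — satisfies this, so In.
(rating=2, origin=imported, category=book, status=new): category is book — does not satisfy this, so Out.

Out, Out, In, Out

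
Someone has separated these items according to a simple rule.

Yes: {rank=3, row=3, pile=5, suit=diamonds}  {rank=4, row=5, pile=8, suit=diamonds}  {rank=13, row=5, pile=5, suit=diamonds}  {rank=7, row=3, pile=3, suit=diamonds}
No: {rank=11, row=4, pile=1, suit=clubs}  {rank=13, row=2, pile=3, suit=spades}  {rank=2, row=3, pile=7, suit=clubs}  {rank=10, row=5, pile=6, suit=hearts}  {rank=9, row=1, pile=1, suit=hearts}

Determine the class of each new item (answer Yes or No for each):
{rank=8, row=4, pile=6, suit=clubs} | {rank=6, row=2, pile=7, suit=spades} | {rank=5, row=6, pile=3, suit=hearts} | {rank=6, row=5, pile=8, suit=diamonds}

One predicate separates the groups cleanly: suit is diamonds.
{rank=8, row=4, pile=6, suit=clubs}: suit is clubs — doesn't qualify, so No.
{rank=6, row=2, pile=7, suit=spades}: suit is spades — doesn't qualify, so No.
{rank=5, row=6, pile=3, suit=hearts}: suit is hearts — doesn't qualify, so No.
{rank=6, row=5, pile=8, suit=diamonds}: suit is diamonds — passes, so Yes.

No, No, No, Yes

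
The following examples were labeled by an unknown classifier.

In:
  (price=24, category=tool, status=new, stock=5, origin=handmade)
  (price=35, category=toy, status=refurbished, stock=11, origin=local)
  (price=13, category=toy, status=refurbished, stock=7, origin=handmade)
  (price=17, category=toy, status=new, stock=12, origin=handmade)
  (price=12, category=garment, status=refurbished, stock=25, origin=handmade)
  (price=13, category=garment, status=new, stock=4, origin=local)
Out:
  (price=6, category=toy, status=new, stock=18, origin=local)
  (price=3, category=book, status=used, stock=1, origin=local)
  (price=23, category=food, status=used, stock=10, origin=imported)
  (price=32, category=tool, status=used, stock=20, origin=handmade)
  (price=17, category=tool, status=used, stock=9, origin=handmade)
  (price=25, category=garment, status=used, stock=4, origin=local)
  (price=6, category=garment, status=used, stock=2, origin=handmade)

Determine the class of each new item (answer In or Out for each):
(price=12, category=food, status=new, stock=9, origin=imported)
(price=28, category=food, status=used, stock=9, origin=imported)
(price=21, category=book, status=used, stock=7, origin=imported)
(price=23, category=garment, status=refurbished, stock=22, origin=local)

In, Out, Out, In

The pattern is that an item is 'In' exactly when: status is not used AND price ≥ 12.
(price=12, category=food, status=new, stock=9, origin=imported) — status is new, price = 12, hence In. (price=28, category=food, status=used, stock=9, origin=imported) — status is used, price = 28, hence Out. (price=21, category=book, status=used, stock=7, origin=imported) — status is used, price = 21, hence Out. (price=23, category=garment, status=refurbished, stock=22, origin=local) — status is refurbished, price = 23, hence In.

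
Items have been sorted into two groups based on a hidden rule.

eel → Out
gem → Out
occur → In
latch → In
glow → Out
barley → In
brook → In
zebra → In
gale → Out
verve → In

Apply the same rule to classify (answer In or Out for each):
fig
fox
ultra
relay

Out, Out, In, In

All 'In' examples share one property — length ≥ 5 — and every 'Out' example lacks it.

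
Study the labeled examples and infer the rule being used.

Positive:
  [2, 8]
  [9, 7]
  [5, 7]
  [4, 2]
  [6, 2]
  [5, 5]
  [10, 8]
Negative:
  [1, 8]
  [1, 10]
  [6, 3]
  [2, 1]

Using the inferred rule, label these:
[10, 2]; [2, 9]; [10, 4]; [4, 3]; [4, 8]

Positive, Negative, Positive, Negative, Positive

Looking at the examples, the only property every 'Positive' case has and every 'Negative' case lacks is: sum is even.
[10, 2]: 10+2 = 12, qualifies → Positive.
[2, 9]: 2+9 = 11, does not satisfy this → Negative.
[10, 4]: 10+4 = 14, qualifies → Positive.
[4, 3]: 4+3 = 7, does not satisfy this → Negative.
[4, 8]: 4+8 = 12, qualifies → Positive.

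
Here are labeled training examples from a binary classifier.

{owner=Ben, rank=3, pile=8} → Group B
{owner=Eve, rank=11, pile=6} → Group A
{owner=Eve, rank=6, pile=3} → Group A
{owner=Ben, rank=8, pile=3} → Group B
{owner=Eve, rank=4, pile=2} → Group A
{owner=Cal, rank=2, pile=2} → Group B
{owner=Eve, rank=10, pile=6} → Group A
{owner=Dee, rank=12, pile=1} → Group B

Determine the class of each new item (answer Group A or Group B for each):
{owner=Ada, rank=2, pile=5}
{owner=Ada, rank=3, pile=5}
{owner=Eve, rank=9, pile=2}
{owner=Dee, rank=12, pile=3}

The common property of the 'Group A' items is: owner is Eve. No 'Group B' item has it.
{owner=Ada, rank=2, pile=5}: Group B (owner is Ada).
{owner=Ada, rank=3, pile=5}: Group B (owner is Ada).
{owner=Eve, rank=9, pile=2}: Group A (owner is Eve).
{owner=Dee, rank=12, pile=3}: Group B (owner is Dee).

Group B, Group B, Group A, Group B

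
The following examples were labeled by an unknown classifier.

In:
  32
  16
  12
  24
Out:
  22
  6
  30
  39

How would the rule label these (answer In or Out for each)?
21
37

The common property of the 'In' items is: multiple of 4. No 'Out' item has it.
21: Out (21 = 4·5 + 1). 37: Out (37 = 4·9 + 1).

Out, Out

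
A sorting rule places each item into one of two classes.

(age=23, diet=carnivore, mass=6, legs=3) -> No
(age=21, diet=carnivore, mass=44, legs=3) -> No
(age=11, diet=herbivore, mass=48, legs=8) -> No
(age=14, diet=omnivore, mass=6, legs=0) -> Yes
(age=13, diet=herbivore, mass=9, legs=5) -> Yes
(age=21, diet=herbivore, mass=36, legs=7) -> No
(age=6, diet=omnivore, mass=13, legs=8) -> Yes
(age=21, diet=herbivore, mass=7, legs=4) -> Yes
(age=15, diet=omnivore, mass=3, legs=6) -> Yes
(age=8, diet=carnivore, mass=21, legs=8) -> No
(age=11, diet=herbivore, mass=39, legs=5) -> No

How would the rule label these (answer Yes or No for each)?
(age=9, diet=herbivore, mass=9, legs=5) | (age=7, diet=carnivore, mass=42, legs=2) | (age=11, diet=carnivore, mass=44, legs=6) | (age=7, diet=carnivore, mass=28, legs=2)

Every 'Yes' example satisfies: age ≤ 21 AND mass ≤ 13. None of the 'No' examples do.
(age=9, diet=herbivore, mass=9, legs=5): Yes (age = 9, mass = 9). (age=7, diet=carnivore, mass=42, legs=2): No (age = 7, mass = 42). (age=11, diet=carnivore, mass=44, legs=6): No (age = 11, mass = 44). (age=7, diet=carnivore, mass=28, legs=2): No (age = 7, mass = 28).

Yes, No, No, No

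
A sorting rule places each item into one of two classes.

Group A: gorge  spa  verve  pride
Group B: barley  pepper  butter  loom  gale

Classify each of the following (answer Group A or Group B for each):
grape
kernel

'Group A' ⟺ odd length.

Group A, Group B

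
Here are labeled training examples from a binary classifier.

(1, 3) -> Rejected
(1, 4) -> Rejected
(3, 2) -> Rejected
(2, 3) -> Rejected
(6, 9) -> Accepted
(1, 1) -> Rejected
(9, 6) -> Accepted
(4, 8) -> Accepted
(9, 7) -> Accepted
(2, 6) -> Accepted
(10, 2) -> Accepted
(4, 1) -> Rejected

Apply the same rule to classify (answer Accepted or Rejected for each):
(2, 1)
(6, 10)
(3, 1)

Rejected, Accepted, Rejected

Rule: sum ≥ 8. This holds for each 'Accepted' example and fails for each 'Rejected' one.
(2, 1): Rejected (2+1 = 3).
(6, 10): Accepted (6+10 = 16).
(3, 1): Rejected (3+1 = 4).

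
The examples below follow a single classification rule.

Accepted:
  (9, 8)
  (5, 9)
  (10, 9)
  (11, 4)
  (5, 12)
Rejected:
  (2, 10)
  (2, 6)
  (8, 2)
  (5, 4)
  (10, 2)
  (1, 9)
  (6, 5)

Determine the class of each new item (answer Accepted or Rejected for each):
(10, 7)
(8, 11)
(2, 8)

Accepted, Accepted, Rejected

The distinguishing property — sum ≥ 14 — holds for all the 'Accepted' cases and none of the 'Rejected' cases.
(10, 7): Accepted (10+7 = 17).
(8, 11): Accepted (8+11 = 19).
(2, 8): Rejected (2+8 = 10).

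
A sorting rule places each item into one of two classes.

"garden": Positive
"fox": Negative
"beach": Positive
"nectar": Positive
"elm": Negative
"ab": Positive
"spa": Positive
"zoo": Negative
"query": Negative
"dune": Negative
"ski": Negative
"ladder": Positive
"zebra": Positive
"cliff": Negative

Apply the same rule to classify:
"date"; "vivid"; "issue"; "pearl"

Checking candidate rules against both groups, what survives is: contains 'a'.
"date" — has 'a', hence Positive.
"vivid" — no 'a', hence Negative.
"issue" — no 'a', hence Negative.
"pearl" — has 'a', hence Positive.

Positive, Negative, Negative, Positive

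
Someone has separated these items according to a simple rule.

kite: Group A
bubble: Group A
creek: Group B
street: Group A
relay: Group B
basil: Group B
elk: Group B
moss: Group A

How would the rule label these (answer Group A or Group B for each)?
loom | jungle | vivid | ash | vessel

Group A, Group A, Group B, Group B, Group A

Comparing the two groups points to one rule — even length.
loom — length 4, hence Group A. jungle — length 6, hence Group A. vivid — length 5, hence Group B. ash — length 3, hence Group B. vessel — length 6, hence Group A.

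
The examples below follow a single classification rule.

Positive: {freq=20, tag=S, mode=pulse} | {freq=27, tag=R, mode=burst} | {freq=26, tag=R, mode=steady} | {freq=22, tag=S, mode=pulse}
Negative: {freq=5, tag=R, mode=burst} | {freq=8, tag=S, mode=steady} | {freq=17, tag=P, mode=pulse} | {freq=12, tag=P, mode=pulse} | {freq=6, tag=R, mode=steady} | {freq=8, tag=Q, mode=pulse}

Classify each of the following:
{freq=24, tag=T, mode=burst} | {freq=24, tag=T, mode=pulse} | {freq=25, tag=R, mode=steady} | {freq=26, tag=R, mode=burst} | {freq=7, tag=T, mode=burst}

Positive, Positive, Positive, Positive, Negative

The classifier is using: freq ≥ 20.
{freq=24, tag=T, mode=burst}: Positive (freq = 24). {freq=24, tag=T, mode=pulse}: Positive (freq = 24). {freq=25, tag=R, mode=steady}: Positive (freq = 25). {freq=26, tag=R, mode=burst}: Positive (freq = 26). {freq=7, tag=T, mode=burst}: Negative (freq = 7).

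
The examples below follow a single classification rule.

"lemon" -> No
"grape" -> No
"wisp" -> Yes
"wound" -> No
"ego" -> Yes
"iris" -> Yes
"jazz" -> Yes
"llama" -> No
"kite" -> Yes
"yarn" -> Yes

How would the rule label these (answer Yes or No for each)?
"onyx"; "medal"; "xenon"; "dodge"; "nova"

A rule that fits every label: length ≤ 4 — true of each 'Yes' example, false of each 'No' one.

Yes, No, No, No, Yes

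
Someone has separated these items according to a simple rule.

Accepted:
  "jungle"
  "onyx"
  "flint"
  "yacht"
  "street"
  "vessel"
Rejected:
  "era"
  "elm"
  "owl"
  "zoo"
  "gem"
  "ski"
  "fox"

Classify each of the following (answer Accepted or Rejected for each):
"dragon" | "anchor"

Accepted, Accepted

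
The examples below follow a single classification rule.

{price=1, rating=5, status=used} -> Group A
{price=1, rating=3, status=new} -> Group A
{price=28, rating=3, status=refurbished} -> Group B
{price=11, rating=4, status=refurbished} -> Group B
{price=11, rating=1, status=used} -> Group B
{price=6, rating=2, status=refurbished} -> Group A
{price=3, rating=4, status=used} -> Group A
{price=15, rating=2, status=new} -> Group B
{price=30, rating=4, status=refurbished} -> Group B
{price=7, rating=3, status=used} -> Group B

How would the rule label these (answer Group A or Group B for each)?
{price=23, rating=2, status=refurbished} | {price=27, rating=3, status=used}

Group B, Group B

A rule that fits every label: price ≤ 6 — true of each 'Group A' example, false of each 'Group B' one.
{price=23, rating=2, status=refurbished}: price = 23, does not fit → Group B. {price=27, rating=3, status=used}: price = 27, does not fit → Group B.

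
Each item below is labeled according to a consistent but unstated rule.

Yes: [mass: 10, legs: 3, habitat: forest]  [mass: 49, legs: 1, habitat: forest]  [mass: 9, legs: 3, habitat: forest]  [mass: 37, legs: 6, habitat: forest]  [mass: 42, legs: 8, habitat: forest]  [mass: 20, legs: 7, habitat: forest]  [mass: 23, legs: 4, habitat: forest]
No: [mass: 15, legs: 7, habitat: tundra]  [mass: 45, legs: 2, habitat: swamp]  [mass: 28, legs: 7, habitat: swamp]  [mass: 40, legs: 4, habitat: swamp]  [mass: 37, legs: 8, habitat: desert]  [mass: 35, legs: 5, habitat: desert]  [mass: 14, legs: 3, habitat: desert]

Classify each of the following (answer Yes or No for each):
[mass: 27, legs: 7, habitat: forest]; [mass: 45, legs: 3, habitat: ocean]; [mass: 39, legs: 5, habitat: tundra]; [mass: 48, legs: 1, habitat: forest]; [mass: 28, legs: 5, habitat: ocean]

Yes, No, No, Yes, No

A rule that fits every label: habitat is forest — true of each 'Yes' example, false of each 'No' one.
[mass: 27, legs: 7, habitat: forest]: habitat is forest — satisfies this, so Yes.
[mass: 45, legs: 3, habitat: ocean]: habitat is ocean — does not pass, so No.
[mass: 39, legs: 5, habitat: tundra]: habitat is tundra — does not pass, so No.
[mass: 48, legs: 1, habitat: forest]: habitat is forest — satisfies this, so Yes.
[mass: 28, legs: 5, habitat: ocean]: habitat is ocean — does not pass, so No.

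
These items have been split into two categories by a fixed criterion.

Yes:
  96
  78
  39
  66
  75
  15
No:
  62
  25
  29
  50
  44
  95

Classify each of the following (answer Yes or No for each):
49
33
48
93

Comparing the two groups points to one rule — multiple of 3.
No: 49, since 49 = 3·16 + 1.
Yes: 33, since 33 = 3·11.
Yes: 48, since 48 = 3·16.
Yes: 93, since 93 = 3·31.

No, Yes, Yes, Yes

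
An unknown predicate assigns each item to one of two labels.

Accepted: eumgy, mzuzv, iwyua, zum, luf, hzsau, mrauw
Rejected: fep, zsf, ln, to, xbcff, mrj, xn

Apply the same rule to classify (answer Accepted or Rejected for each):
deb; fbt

Rejected, Rejected

One predicate separates the groups cleanly: contains 'u'.
deb: no 'u' — doesn't qualify, so Rejected. fbt: no 'u' — doesn't qualify, so Rejected.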